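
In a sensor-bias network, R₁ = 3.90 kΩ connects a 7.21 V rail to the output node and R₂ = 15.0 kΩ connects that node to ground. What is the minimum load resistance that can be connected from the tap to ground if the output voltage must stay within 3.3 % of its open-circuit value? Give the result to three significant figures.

R_L(min) ≈ 90.7 kΩ

Output resistance R_th = R₁‖R₂ = (3.90 × 15.0)/18.90 = 3.095 kΩ.
The fractional drop is R_th/(R_th + R_L); requiring this ≤ 0.0330 gives R_L ≥ R_th(1/0.0330 − 1) = 3.095 × 29.30 = 90.7 kΩ.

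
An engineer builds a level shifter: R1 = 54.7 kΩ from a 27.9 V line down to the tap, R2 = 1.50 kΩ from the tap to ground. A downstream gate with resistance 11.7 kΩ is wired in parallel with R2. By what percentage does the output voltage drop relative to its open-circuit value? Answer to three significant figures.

11.1 %

Unloaded V = 27.9 × 1.50/56.20 = 0.74466 V.
Loaded: R2‖R_L = 1.330 kΩ, giving V = 27.9 × 1.330/56.03 = 0.66205 V.
Drop = (0.74466 − 0.66205) / 0.74466 = 11.1 %.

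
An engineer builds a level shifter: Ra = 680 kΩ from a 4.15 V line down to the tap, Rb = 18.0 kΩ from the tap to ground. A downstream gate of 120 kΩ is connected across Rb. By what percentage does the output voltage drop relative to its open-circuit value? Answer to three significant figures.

Unloaded V = 4.15 × 18.0/698.0 = 0.10702 V.
Loaded: Rb‖R_L = 15.65 kΩ, giving V = 4.15 × 15.65/695.7 = 0.093375 V.
Drop = (0.10702 − 0.093375) / 0.10702 = 12.7 %.

12.7 %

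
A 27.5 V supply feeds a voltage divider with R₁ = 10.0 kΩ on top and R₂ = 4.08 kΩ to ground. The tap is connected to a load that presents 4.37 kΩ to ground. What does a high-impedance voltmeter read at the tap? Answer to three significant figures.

The load sits in parallel with R₂: R₂‖R_L = (4.08 × 4.37) / (4.08 + 4.37) = 2.110 kΩ.
V_out = 27.5 × 2.110 / (10.0 + 2.110) = 27.5 × 2.110/12.11 = 4.79 V.

V_out ≈ 4.79 V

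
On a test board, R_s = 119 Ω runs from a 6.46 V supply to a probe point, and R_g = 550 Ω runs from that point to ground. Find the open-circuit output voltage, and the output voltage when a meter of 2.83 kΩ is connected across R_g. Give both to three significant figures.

Unloaded: 5.31 V; loaded: 5.13 V

Open-circuit: V = 6.46 × 550/(119 + 550) = 5.31 V.
With the load, R_g becomes R_g‖R_L = 460.5 Ω, so V = 6.46 × 460.5/579.5 = 5.13 V.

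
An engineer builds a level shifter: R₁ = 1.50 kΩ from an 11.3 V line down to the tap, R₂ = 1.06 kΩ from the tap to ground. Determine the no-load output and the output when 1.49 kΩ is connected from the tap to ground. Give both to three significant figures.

Open-circuit: V = 11.3 × 1.06/(1.50 + 1.06) = 4.68 V.
With the load, R₂ becomes R₂‖R_L = 0.6194 kΩ, so V = 11.3 × 0.6194/2.119 = 3.30 V.

Unloaded: 4.68 V; loaded: 3.30 V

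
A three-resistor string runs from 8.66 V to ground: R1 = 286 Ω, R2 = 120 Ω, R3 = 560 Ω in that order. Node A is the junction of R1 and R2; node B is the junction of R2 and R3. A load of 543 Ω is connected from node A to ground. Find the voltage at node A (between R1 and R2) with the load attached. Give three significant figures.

Below node A the series string R2+R3 = 680.0 Ω sits in parallel with the 543 Ω load: 301.9 Ω.
V_A = 8.66 × 301.9/(286 + 301.9) = 4.45 V.

V ≈ 4.45 V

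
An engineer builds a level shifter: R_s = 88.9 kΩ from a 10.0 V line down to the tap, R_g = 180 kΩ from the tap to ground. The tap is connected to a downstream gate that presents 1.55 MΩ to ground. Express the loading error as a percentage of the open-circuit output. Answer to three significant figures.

3.70 %

The divider's output (Thévenin) resistance is R_s‖R_g = 59.51 kΩ.
Fractional drop under load = R_th/(R_th + R_L) = 59.51 / (59.51 + 1550) = 0.03697.
So the output falls by 3.70 %.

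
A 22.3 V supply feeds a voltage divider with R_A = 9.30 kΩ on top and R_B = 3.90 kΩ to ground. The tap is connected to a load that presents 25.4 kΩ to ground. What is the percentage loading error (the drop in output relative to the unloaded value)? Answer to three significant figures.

9.76 %

The divider's output (Thévenin) resistance is R_A‖R_B = 2.748 kΩ.
Fractional drop under load = R_th/(R_th + R_L) = 2.748 / (2.748 + 25.4) = 0.09762.
So the output falls by 9.76 %.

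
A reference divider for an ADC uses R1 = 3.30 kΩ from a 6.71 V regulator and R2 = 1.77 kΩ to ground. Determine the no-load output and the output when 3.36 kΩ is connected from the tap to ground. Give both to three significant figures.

Unloaded: 2.34 V; loaded: 1.74 V

Open-circuit: V = 6.71 × 1.77/(3.30 + 1.77) = 2.34 V.
With the load, R2 becomes R2‖R_L = 1.159 kΩ, so V = 6.71 × 1.159/4.459 = 1.74 V.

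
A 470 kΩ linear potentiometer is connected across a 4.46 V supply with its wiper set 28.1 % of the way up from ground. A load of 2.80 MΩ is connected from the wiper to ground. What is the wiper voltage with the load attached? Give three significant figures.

The wiper splits the pot into (1−α)R = 337.9 kΩ above and αR = 132.1 kΩ below.
Lower section ‖ load = 126.1 kΩ.
V_wiper = 4.46 × 126.1/(337.9 + 126.1) = 1.21 V.

V ≈ 1.21 V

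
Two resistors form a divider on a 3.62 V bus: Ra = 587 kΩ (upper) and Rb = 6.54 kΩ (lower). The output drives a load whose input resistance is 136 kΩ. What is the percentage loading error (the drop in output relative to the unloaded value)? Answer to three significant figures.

4.54 %

The divider's output (Thévenin) resistance is Ra‖Rb = 6.468 kΩ.
Fractional drop under load = R_th/(R_th + R_L) = 6.468 / (6.468 + 136) = 0.04540.
So the output falls by 4.54 %.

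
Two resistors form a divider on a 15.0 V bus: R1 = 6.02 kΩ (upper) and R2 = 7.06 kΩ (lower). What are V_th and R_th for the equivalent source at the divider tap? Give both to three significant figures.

V_th = 8.10 V, R_th = 3.25 kΩ

V_th is the open-circuit tap voltage: 15.0 × 7.06/(6.02 + 7.06) = 8.10 V.
With the supply zeroed, R1 and R2 appear in parallel from the tap: R_th = R1‖R2 = (6.02 × 7.06)/13.08 = 3.25 kΩ.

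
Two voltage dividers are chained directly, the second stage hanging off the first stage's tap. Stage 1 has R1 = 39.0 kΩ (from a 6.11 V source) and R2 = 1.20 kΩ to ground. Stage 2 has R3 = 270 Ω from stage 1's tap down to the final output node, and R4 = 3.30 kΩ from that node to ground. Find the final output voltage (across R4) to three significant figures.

Stage 2 presents R3+R4 = 3570 Ω as a load on stage 1's tap.
Stage 1's lower leg becomes R2‖(R3+R4) = 898.1 Ω, so V_mid = 6.11 × 898.1/39900 = 0.1375 V.
Stage 2 is itself unloaded: V_out = V_mid × R4/(R3+R4) = 0.1375 × 3300/3570 = 0.127 V.

V_out ≈ 0.127 V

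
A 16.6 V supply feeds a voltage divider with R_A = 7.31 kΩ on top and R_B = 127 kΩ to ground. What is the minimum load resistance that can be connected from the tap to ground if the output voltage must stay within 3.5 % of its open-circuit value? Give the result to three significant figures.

R_L(min) ≈ 191 kΩ

Output resistance R_th = R_A‖R_B = (7.31 × 127)/134.3 = 6.912 kΩ.
The fractional drop is R_th/(R_th + R_L); requiring this ≤ 0.0350 gives R_L ≥ R_th(1/0.0350 − 1) = 6.912 × 27.57 = 191 kΩ.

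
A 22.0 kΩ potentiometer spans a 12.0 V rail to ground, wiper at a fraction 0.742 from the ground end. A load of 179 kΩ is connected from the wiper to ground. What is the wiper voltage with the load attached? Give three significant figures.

V ≈ 8.70 V

The wiper splits the pot into (1−α)R = 5.676 kΩ above and αR = 16.32 kΩ below.
Lower section ‖ load = 14.96 kΩ.
V_wiper = 12.0 × 14.96/(5.676 + 14.96) = 8.70 V.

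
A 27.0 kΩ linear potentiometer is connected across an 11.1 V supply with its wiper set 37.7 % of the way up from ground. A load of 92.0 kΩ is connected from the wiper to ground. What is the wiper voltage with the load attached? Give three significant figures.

The wiper splits the pot into (1−α)R = 16.82 kΩ above and αR = 10.18 kΩ below.
Lower section ‖ load = 9.165 kΩ.
V_wiper = 11.1 × 9.165/(16.82 + 9.165) = 3.91 V.

V ≈ 3.91 V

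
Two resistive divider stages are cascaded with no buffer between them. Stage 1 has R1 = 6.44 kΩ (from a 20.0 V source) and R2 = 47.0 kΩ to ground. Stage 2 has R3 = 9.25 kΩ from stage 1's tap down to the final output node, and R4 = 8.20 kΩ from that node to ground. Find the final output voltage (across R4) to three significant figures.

V_out ≈ 6.24 V

Stage 2 presents R3+R4 = 17.45 kΩ as a load on stage 1's tap.
Stage 1's lower leg becomes R2‖(R3+R4) = 12.73 kΩ, so V_mid = 20.0 × 12.73/19.17 = 13.28 V.
Stage 2 is itself unloaded: V_out = V_mid × R4/(R3+R4) = 13.28 × 8.20/17.45 = 6.24 V.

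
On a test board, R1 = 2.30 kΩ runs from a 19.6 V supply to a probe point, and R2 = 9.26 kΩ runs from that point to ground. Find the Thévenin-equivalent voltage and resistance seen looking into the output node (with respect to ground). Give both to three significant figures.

V_th is the open-circuit tap voltage: 19.6 × 9.26/(2.30 + 9.26) = 15.7 V.
With the supply zeroed, R1 and R2 appear in parallel from the tap: R_th = R1‖R2 = (2.30 × 9.26)/11.56 = 1.84 kΩ.

V_th = 15.7 V, R_th = 1.84 kΩ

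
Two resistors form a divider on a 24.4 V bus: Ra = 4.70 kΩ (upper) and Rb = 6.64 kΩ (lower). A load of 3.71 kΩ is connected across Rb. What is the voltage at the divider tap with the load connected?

V_out ≈ 8.20 V

The load sits in parallel with Rb: Rb‖R_L = (6.64 × 3.71) / (6.64 + 3.71) = 2.380 kΩ.
V_out = 24.4 × 2.380 / (4.70 + 2.380) = 24.4 × 2.380/7.080 = 8.20 V.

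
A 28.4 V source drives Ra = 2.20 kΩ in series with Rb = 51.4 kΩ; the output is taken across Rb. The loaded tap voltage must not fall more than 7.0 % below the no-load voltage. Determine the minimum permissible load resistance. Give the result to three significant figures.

Output resistance R_th = Ra‖Rb = (2.20 × 51.4)/53.60 = 2.110 kΩ.
The fractional drop is R_th/(R_th + R_L); requiring this ≤ 0.0700 gives R_L ≥ R_th(1/0.0700 − 1) = 2.110 × 13.29 = 28.0 kΩ.

R_L(min) ≈ 28.0 kΩ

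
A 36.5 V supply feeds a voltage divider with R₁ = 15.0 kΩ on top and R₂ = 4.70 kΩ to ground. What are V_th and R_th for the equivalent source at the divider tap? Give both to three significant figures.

V_th = 8.71 V, R_th = 3.58 kΩ

V_th is the open-circuit tap voltage: 36.5 × 4.70/(15.0 + 4.70) = 8.71 V.
With the supply zeroed, R₁ and R₂ appear in parallel from the tap: R_th = R₁‖R₂ = (15.0 × 4.70)/19.70 = 3.58 kΩ.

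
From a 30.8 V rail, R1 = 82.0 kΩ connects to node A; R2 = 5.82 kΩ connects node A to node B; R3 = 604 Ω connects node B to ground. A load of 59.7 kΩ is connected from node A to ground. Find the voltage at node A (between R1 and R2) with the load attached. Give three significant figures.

Below node A the series string R2+R3 = 6424 Ω sits in parallel with the 59700 Ω load: 5800 Ω.
V_A = 30.8 × 5800/(82000 + 5800) = 2.03 V.

V ≈ 2.03 V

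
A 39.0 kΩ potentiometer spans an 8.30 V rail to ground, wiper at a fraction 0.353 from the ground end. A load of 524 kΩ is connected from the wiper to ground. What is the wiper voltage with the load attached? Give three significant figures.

V ≈ 2.88 V

The wiper splits the pot into (1−α)R = 25.23 kΩ above and αR = 13.77 kΩ below.
Lower section ‖ load = 13.41 kΩ.
V_wiper = 8.30 × 13.41/(25.23 + 13.41) = 2.88 V.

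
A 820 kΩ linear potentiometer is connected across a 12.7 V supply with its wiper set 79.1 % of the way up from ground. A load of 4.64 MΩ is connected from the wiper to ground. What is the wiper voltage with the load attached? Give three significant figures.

V ≈ 9.76 V

The wiper splits the pot into (1−α)R = 171.4 kΩ above and αR = 648.6 kΩ below.
Lower section ‖ load = 569.1 kΩ.
V_wiper = 12.7 × 569.1/(171.4 + 569.1) = 9.76 V.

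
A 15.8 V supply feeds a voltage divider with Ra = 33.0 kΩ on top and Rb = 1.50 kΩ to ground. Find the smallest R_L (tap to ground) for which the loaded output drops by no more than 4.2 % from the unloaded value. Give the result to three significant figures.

R_L(min) ≈ 32.7 kΩ

Output resistance R_th = Ra‖Rb = (33.0 × 1.50)/34.50 = 1.435 kΩ.
The fractional drop is R_th/(R_th + R_L); requiring this ≤ 0.0420 gives R_L ≥ R_th(1/0.0420 − 1) = 1.435 × 22.81 = 32.7 kΩ.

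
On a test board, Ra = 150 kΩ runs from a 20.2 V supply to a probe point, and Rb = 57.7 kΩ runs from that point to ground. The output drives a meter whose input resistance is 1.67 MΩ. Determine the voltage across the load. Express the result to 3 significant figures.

V_out ≈ 5.48 V

The load sits in parallel with Rb: Rb‖R_L = (57.7 × 1670) / (57.7 + 1670) = 55.77 kΩ.
V_out = 20.2 × 55.77 / (150 + 55.77) = 20.2 × 55.77/205.8 = 5.48 V.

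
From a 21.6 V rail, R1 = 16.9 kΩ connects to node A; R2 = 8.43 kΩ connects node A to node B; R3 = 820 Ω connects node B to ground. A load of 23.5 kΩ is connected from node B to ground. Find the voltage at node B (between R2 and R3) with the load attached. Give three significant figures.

V ≈ 0.655 V

At node B, R3 is in parallel with the load: R3‖R_L = 792.4 Ω.
Below node A the resistance is R2 + (R3‖R_L) = 9222 Ω, so V_A = 21.6 × 9222/26120 = 7.626 V.
Then V_B = V_A × (R3‖R_L)/(R2 + R3‖R_L) = 7.626 × 792.4/9222 = 0.655 V.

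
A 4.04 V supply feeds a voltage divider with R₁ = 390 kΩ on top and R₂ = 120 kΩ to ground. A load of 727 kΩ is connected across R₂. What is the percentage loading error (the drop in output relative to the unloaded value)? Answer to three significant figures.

11.2 %

Unloaded V = 4.04 × 120/510.0 = 0.95059 V.
Loaded: R₂‖R_L = 103.0 kΩ, giving V = 4.04 × 103.0/493.0 = 0.84405 V.
Drop = (0.95059 − 0.84405) / 0.95059 = 11.2 %.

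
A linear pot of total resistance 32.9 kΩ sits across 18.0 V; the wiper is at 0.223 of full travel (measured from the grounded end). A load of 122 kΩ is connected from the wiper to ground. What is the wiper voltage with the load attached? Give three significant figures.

V ≈ 3.83 V

The wiper splits the pot into (1−α)R = 25.56 kΩ above and αR = 7.337 kΩ below.
Lower section ‖ load = 6.921 kΩ.
V_wiper = 18.0 × 6.921/(25.56 + 6.921) = 3.83 V.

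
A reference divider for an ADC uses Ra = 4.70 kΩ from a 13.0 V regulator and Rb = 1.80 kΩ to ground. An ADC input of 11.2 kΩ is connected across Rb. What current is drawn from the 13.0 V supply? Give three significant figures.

Rb‖R_L = 1.551 kΩ, so the source sees Ra + Rb‖R_L = 6.251 kΩ.
I = 13.0 V / 6.251 kΩ = 2.08 mA.

I ≈ 2.08 mA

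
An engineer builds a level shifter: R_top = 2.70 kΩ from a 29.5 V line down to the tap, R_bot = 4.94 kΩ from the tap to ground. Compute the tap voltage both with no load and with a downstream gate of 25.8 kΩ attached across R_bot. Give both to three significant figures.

Unloaded: 19.1 V; loaded: 17.9 V

Open-circuit: V = 29.5 × 4.94/(2.70 + 4.94) = 19.1 V.
With the load, R_bot becomes R_bot‖R_L = 4.146 kΩ, so V = 29.5 × 4.146/6.846 = 17.9 V.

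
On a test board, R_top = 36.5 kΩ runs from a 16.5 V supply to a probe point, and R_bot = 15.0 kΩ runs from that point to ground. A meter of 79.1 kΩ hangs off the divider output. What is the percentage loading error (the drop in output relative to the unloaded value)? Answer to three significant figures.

The divider's output (Thévenin) resistance is R_top‖R_bot = 10.63 kΩ.
Fractional drop under load = R_th/(R_th + R_L) = 10.63 / (10.63 + 79.1) = 0.1185.
So the output falls by 11.8 %.

11.8 %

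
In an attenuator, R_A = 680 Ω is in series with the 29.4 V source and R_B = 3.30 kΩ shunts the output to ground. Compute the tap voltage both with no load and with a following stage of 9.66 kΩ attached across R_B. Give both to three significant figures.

Open-circuit: V = 29.4 × 3300/(680 + 3300) = 24.4 V.
With the load, R_B becomes R_B‖R_L = 2460 Ω, so V = 29.4 × 2460/3140 = 23.0 V.

Unloaded: 24.4 V; loaded: 23.0 V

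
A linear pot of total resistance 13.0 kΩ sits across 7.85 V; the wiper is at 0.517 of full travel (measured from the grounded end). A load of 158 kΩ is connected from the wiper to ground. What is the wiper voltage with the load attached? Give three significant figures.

The wiper splits the pot into (1−α)R = 6.279 kΩ above and αR = 6.721 kΩ below.
Lower section ‖ load = 6.447 kΩ.
V_wiper = 7.85 × 6.447/(6.279 + 6.447) = 3.98 V.

V ≈ 3.98 V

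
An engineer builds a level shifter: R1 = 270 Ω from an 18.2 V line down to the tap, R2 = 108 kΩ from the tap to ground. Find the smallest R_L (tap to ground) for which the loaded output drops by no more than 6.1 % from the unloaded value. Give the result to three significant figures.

Output resistance R_th = R1‖R2 = (270 × 108000)/108300 = 269.3 Ω.
The fractional drop is R_th/(R_th + R_L); requiring this ≤ 0.0610 gives R_L ≥ R_th(1/0.0610 − 1) = 269.3 × 15.39 = 4.15 kΩ.

R_L(min) ≈ 4.15 kΩ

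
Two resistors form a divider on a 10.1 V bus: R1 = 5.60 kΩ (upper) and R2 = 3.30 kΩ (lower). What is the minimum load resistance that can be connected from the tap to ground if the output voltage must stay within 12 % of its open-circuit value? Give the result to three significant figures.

R_L(min) ≈ 15.2 kΩ

Output resistance R_th = R1‖R2 = (5.60 × 3.30)/8.900 = 2.076 kΩ.
The fractional drop is R_th/(R_th + R_L); requiring this ≤ 0.120 gives R_L ≥ R_th(1/0.120 − 1) = 2.076 × 7.333 = 15.2 kΩ.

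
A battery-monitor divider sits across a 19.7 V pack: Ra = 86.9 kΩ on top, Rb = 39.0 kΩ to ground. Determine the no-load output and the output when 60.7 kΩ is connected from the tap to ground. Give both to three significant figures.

Open-circuit: V = 19.7 × 39.0/(86.9 + 39.0) = 6.10 V.
With the load, Rb becomes Rb‖R_L = 23.74 kΩ, so V = 19.7 × 23.74/110.6 = 4.23 V.

Unloaded: 6.10 V; loaded: 4.23 V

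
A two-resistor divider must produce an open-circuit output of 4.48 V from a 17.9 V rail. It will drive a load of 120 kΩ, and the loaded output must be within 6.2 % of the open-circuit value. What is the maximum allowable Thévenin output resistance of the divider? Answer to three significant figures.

R_th ≤ 7.93 kΩ

Loading drop = R_th/(R_th + R_L) ≤ 0.0620, so R_th ≤ R_L · ε/(1−ε) = 120 kΩ × 0.0620/0.9380 = 7.93 kΩ.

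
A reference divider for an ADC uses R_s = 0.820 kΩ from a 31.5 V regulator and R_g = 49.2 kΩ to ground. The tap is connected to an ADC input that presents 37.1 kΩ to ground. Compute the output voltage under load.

V_out ≈ 30.3 V

The load sits in parallel with R_g: R_g‖R_L = (49200 × 37100) / (49200 + 37100) = 21150 Ω.
V_out = 31.5 × 21150 / (820 + 21150) = 31.5 × 21150/21970 = 30.3 V.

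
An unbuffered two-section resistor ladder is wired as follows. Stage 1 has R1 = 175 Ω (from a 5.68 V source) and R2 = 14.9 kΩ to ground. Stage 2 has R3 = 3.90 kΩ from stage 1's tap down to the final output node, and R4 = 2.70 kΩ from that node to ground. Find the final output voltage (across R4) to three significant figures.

V_out ≈ 2.24 V

Stage 2 presents R3+R4 = 6600 Ω as a load on stage 1's tap.
Stage 1's lower leg becomes R2‖(R3+R4) = 4574 Ω, so V_mid = 5.68 × 4574/4749 = 5.471 V.
Stage 2 is itself unloaded: V_out = V_mid × R4/(R3+R4) = 5.471 × 2700/6600 = 2.24 V.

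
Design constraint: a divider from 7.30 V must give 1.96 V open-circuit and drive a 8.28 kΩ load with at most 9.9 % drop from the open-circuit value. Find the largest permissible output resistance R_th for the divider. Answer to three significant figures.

Loading drop = R_th/(R_th + R_L) ≤ 0.0990, so R_th ≤ R_L · ε/(1−ε) = 8.28 kΩ × 0.0990/0.9010 = 910 Ω.
(Any R1, R2 with R2/(R1+R2) = 0.268 and R1‖R2 ≤ 910 Ω will meet the spec.)

R_th ≤ 910 Ω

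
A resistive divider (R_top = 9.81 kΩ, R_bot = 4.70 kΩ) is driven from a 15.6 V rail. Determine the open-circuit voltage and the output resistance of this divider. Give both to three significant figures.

V_th is the open-circuit tap voltage: 15.6 × 4.70/(9.81 + 4.70) = 5.05 V.
With the supply zeroed, R_top and R_bot appear in parallel from the tap: R_th = R_top‖R_bot = (9.81 × 4.70)/14.51 = 3.18 kΩ.

V_th = 5.05 V, R_th = 3.18 kΩ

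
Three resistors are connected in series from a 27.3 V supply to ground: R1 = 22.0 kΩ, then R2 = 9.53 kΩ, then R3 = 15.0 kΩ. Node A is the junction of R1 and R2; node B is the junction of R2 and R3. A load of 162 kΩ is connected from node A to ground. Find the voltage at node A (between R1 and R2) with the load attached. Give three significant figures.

V ≈ 13.4 V

Below node A the series string R2+R3 = 24.53 kΩ sits in parallel with the 162 kΩ load: 21.30 kΩ.
V_A = 27.3 × 21.30/(22.0 + 21.30) = 13.4 V.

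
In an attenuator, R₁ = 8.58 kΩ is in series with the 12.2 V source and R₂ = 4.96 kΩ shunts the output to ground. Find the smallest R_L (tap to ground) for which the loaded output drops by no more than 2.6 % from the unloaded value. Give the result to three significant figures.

Output resistance R_th = R₁‖R₂ = (8.58 × 4.96)/13.54 = 3.143 kΩ.
The fractional drop is R_th/(R_th + R_L); requiring this ≤ 0.0260 gives R_L ≥ R_th(1/0.0260 − 1) = 3.143 × 37.46 = 118 kΩ.

R_L(min) ≈ 118 kΩ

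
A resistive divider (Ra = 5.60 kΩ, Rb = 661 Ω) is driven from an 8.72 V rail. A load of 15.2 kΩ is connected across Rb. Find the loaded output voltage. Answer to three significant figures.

V_out ≈ 0.886 V

The load sits in parallel with Rb: Rb‖R_L = (661 × 15200) / (661 + 15200) = 633.5 Ω.
V_out = 8.72 × 633.5 / (5600 + 633.5) = 8.72 × 633.5/6233 = 0.886 V.
(Unloaded it would have been 0.921 V.)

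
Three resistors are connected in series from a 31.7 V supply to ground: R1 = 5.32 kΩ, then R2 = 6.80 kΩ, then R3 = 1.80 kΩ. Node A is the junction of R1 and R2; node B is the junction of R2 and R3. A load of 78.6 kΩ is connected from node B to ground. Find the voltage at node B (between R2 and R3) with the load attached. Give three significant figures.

At node B, R3 is in parallel with the load: R3‖R_L = 1.760 kΩ.
Below node A the resistance is R2 + (R3‖R_L) = 8.560 kΩ, so V_A = 31.7 × 8.560/13.88 = 19.55 V.
Then V_B = V_A × (R3‖R_L)/(R2 + R3‖R_L) = 19.55 × 1.760/8.560 = 4.02 V.

V ≈ 4.02 V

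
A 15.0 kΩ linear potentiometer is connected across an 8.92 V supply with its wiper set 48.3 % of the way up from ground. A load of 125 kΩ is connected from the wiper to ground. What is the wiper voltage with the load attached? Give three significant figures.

V ≈ 4.18 V

The wiper splits the pot into (1−α)R = 7.755 kΩ above and αR = 7.245 kΩ below.
Lower section ‖ load = 6.848 kΩ.
V_wiper = 8.92 × 6.848/(7.755 + 6.848) = 4.18 V.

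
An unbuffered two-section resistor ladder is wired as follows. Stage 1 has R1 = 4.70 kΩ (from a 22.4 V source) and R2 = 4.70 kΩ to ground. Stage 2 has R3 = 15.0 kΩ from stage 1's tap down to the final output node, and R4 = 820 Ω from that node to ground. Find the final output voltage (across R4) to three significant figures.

V_out ≈ 0.505 V

Stage 2 presents R3+R4 = 15820 Ω as a load on stage 1's tap.
Stage 1's lower leg becomes R2‖(R3+R4) = 3623 Ω, so V_mid = 22.4 × 3623/8323 = 9.751 V.
Stage 2 is itself unloaded: V_out = V_mid × R4/(R3+R4) = 9.751 × 820/15820 = 0.505 V.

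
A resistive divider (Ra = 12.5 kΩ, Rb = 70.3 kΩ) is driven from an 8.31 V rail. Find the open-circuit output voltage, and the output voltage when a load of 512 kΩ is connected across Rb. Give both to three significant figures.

Open-circuit: V = 8.31 × 70.3/(12.5 + 70.3) = 7.06 V.
With the load, Rb becomes Rb‖R_L = 61.81 kΩ, so V = 8.31 × 61.81/74.31 = 6.91 V.

Unloaded: 7.06 V; loaded: 6.91 V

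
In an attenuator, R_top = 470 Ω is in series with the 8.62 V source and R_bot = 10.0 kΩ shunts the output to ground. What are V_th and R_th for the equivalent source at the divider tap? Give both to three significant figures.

V_th = 8.23 V, R_th = 449 Ω

V_th is the open-circuit tap voltage: 8.62 × 10000/(470 + 10000) = 8.23 V.
With the supply zeroed, R_top and R_bot appear in parallel from the tap: R_th = R_top‖R_bot = (470 × 10000)/10470 = 449 Ω.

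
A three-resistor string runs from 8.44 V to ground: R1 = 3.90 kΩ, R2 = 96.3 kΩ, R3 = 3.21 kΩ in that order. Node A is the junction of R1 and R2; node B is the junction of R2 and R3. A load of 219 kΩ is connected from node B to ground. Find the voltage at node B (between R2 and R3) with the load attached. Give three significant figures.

At node B, R3 is in parallel with the load: R3‖R_L = 3.164 kΩ.
Below node A the resistance is R2 + (R3‖R_L) = 99.46 kΩ, so V_A = 8.44 × 99.46/103.4 = 8.122 V.
Then V_B = V_A × (R3‖R_L)/(R2 + R3‖R_L) = 8.122 × 3.164/99.46 = 0.258 V.

V ≈ 0.258 V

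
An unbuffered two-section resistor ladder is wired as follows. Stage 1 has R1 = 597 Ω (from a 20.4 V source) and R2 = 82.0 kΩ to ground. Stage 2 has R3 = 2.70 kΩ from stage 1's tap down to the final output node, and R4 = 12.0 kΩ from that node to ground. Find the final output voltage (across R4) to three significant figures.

V_out ≈ 15.9 V

Stage 2 presents R3+R4 = 14700 Ω as a load on stage 1's tap.
Stage 1's lower leg becomes R2‖(R3+R4) = 12470 Ω, so V_mid = 20.4 × 12470/13060 = 19.47 V.
Stage 2 is itself unloaded: V_out = V_mid × R4/(R3+R4) = 19.47 × 12000/14700 = 15.9 V.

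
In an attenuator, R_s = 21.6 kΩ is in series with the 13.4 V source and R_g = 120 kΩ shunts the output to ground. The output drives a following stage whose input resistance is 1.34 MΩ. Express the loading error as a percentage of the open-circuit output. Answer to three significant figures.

1.35 %

The divider's output (Thévenin) resistance is R_s‖R_g = 18.31 kΩ.
Fractional drop under load = R_th/(R_th + R_L) = 18.31 / (18.31 + 1340) = 0.01348.
So the output falls by 1.35 %.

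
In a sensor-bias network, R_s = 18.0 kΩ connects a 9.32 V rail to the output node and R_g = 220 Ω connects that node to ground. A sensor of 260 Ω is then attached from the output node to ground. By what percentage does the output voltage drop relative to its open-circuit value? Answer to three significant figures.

45.5 %

Unloaded V = 9.32 × 220/18220 = 0.1125 V.
Loaded: R_g‖R_L = 119.2 Ω, giving V = 9.32 × 119.2/18120 = 0.06130 V.
Drop = (0.1125 − 0.06130) / 0.1125 = 45.5 %.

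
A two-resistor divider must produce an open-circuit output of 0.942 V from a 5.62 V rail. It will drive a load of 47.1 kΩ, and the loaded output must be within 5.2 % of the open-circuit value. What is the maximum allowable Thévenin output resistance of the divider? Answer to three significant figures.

Loading drop = R_th/(R_th + R_L) ≤ 0.0520, so R_th ≤ R_L · ε/(1−ε) = 47.1 kΩ × 0.0520/0.9480 = 2.58 kΩ.

R_th ≤ 2.58 kΩ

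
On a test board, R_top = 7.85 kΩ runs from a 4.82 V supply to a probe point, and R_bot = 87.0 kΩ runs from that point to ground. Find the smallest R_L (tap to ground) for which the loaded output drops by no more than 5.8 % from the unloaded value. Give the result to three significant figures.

R_L(min) ≈ 117 kΩ

Output resistance R_th = R_top‖R_bot = (7.85 × 87.0)/94.85 = 7.200 kΩ.
The fractional drop is R_th/(R_th + R_L); requiring this ≤ 0.0580 gives R_L ≥ R_th(1/0.0580 − 1) = 7.200 × 16.24 = 117 kΩ.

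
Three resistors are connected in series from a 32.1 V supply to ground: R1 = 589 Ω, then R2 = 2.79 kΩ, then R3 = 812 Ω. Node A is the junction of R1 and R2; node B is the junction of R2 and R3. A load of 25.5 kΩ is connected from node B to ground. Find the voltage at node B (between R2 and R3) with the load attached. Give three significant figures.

V ≈ 6.06 V

At node B, R3 is in parallel with the load: R3‖R_L = 786.9 Ω.
Below node A the resistance is R2 + (R3‖R_L) = 3577 Ω, so V_A = 32.1 × 3577/4166 = 27.56 V.
Then V_B = V_A × (R3‖R_L)/(R2 + R3‖R_L) = 27.56 × 786.9/3577 = 6.06 V.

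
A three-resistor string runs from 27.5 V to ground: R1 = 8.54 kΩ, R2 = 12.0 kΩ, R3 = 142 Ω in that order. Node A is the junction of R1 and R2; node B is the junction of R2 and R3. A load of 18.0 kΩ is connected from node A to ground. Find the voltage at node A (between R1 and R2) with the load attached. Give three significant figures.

Below node A the series string R2+R3 = 12140 Ω sits in parallel with the 18000 Ω load: 7251 Ω.
V_A = 27.5 × 7251/(8540 + 7251) = 12.6 V.

V ≈ 12.6 V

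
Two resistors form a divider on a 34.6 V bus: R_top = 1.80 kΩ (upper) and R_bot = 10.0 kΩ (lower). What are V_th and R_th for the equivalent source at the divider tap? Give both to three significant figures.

V_th = 29.3 V, R_th = 1.53 kΩ

V_th is the open-circuit tap voltage: 34.6 × 10.0/(1.80 + 10.0) = 29.3 V.
With the supply zeroed, R_top and R_bot appear in parallel from the tap: R_th = R_top‖R_bot = (1.80 × 10.0)/11.80 = 1.53 kΩ.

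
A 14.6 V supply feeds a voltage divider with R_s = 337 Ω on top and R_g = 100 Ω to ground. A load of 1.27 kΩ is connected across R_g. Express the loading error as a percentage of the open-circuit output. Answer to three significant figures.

The divider's output (Thévenin) resistance is R_s‖R_g = 77.12 Ω.
Fractional drop under load = R_th/(R_th + R_L) = 77.12 / (77.12 + 1270) = 0.05725.
So the output falls by 5.72 %.

5.72 %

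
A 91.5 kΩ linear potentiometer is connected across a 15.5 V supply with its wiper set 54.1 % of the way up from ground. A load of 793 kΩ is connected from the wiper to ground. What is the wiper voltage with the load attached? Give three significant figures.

The wiper splits the pot into (1−α)R = 42.00 kΩ above and αR = 49.50 kΩ below.
Lower section ‖ load = 46.59 kΩ.
V_wiper = 15.5 × 46.59/(42.00 + 46.59) = 8.15 V.

V ≈ 8.15 V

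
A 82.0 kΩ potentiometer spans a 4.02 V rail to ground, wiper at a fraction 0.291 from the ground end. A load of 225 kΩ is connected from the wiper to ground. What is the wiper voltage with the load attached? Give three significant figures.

The wiper splits the pot into (1−α)R = 58.14 kΩ above and αR = 23.86 kΩ below.
Lower section ‖ load = 21.57 kΩ.
V_wiper = 4.02 × 21.57/(58.14 + 21.57) = 1.09 V.

V ≈ 1.09 V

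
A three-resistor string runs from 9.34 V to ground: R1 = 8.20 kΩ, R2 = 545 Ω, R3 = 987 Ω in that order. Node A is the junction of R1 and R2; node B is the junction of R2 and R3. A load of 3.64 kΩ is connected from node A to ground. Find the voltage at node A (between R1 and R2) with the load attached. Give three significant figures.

Below node A the series string R2+R3 = 1532 Ω sits in parallel with the 3640 Ω load: 1078 Ω.
V_A = 9.34 × 1078/(8200 + 1078) = 1.09 V.

V ≈ 1.09 V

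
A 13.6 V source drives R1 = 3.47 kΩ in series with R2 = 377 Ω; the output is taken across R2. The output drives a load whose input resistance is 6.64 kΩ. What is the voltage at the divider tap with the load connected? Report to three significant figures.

V_out ≈ 1.27 V

The load sits in parallel with R2: R2‖R_L = (377 × 6640) / (377 + 6640) = 356.7 Ω.
V_out = 13.6 × 356.7 / (3470 + 356.7) = 13.6 × 356.7/3827 = 1.27 V.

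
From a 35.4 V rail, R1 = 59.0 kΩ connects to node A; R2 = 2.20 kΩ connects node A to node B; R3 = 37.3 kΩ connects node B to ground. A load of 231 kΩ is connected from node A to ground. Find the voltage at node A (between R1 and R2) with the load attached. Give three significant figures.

V ≈ 12.9 V

Below node A the series string R2+R3 = 39.50 kΩ sits in parallel with the 231 kΩ load: 33.73 kΩ.
V_A = 35.4 × 33.73/(59.0 + 33.73) = 12.9 V.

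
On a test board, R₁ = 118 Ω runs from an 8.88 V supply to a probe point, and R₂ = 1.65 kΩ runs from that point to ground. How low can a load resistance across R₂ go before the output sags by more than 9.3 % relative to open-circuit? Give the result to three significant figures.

Output resistance R_th = R₁‖R₂ = (118 × 1650)/1768 = 110.1 Ω.
The fractional drop is R_th/(R_th + R_L); requiring this ≤ 0.0930 gives R_L ≥ R_th(1/0.0930 − 1) = 110.1 × 9.753 = 1.07 kΩ.

R_L(min) ≈ 1.07 kΩ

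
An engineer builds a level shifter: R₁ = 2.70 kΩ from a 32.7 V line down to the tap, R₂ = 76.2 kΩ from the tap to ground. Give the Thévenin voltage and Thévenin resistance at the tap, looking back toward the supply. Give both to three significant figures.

V_th is the open-circuit tap voltage: 32.7 × 76.2/(2.70 + 76.2) = 31.6 V.
With the supply zeroed, R₁ and R₂ appear in parallel from the tap: R_th = R₁‖R₂ = (2.70 × 76.2)/78.90 = 2.61 kΩ.

V_th = 31.6 V, R_th = 2.61 kΩ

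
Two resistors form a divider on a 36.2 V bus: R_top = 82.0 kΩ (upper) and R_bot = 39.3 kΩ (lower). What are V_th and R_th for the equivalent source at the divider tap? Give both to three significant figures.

V_th = 11.7 V, R_th = 26.6 kΩ

V_th is the open-circuit tap voltage: 36.2 × 39.3/(82.0 + 39.3) = 11.7 V.
With the supply zeroed, R_top and R_bot appear in parallel from the tap: R_th = R_top‖R_bot = (82.0 × 39.3)/121.3 = 26.6 kΩ.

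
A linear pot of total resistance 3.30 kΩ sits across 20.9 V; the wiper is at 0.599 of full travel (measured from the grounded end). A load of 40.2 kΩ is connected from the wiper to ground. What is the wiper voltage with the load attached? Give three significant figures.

The wiper splits the pot into (1−α)R = 1.323 kΩ above and αR = 1.977 kΩ below.
Lower section ‖ load = 1.884 kΩ.
V_wiper = 20.9 × 1.884/(1.323 + 1.884) = 12.3 V.

V ≈ 12.3 V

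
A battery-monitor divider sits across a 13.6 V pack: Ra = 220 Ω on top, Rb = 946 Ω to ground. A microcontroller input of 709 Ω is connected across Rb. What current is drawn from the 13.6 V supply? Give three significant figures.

Rb‖R_L = 405.3 Ω, so the source sees Ra + Rb‖R_L = 625.3 Ω.
I = 13.6 V / 625.3 Ω = 21.8 mA.

I ≈ 21.8 mA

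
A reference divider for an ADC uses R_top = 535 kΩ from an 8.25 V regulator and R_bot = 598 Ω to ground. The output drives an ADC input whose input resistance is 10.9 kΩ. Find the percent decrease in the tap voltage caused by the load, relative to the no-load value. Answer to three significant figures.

The divider's output (Thévenin) resistance is R_top‖R_bot = 597.3 Ω.
Fractional drop under load = R_th/(R_th + R_L) = 597.3 / (597.3 + 10900) = 0.05195.
So the output falls by 5.20 %.

5.20 %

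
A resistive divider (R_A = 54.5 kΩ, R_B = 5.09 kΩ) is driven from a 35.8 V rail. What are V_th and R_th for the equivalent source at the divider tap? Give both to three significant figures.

V_th is the open-circuit tap voltage: 35.8 × 5.09/(54.5 + 5.09) = 3.06 V.
With the supply zeroed, R_A and R_B appear in parallel from the tap: R_th = R_A‖R_B = (54.5 × 5.09)/59.59 = 4.66 kΩ.

V_th = 3.06 V, R_th = 4.66 kΩ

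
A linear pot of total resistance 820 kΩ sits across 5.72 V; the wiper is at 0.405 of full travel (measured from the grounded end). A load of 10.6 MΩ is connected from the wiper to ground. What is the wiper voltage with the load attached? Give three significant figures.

The wiper splits the pot into (1−α)R = 487.9 kΩ above and αR = 332.1 kΩ below.
Lower section ‖ load = 322.0 kΩ.
V_wiper = 5.72 × 322.0/(487.9 + 322.0) = 2.27 V.

V ≈ 2.27 V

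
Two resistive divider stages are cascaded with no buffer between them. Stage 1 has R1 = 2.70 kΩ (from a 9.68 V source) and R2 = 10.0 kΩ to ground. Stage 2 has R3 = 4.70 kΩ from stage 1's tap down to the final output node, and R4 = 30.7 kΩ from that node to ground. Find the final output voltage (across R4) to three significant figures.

Stage 2 presents R3+R4 = 35.40 kΩ as a load on stage 1's tap.
Stage 1's lower leg becomes R2‖(R3+R4) = 7.797 kΩ, so V_mid = 9.68 × 7.797/10.50 = 7.190 V.
Stage 2 is itself unloaded: V_out = V_mid × R4/(R3+R4) = 7.190 × 30.7/35.40 = 6.24 V.

V_out ≈ 6.24 V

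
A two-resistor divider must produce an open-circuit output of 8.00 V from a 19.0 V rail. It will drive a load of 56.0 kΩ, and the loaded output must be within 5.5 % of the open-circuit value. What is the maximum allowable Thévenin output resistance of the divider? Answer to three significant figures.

R_th ≤ 3.26 kΩ

Loading drop = R_th/(R_th + R_L) ≤ 0.0550, so R_th ≤ R_L · ε/(1−ε) = 56.0 kΩ × 0.0550/0.9450 = 3.26 kΩ.
(Any R1, R2 with R2/(R1+R2) = 0.421 and R1‖R2 ≤ 3.26 kΩ will meet the spec.)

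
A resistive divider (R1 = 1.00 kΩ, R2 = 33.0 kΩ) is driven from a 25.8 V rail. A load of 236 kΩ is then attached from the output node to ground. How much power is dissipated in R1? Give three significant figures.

Total resistance from the source is R1 + (R2‖R_L) = 29.95 kΩ, so I = 25.8/29.95 kΩ = 0.8614 mA.
P = I²·R1 = (0.8614 mA)² × 1.00 kΩ = 0.742 mW.

P ≈ 0.742 mW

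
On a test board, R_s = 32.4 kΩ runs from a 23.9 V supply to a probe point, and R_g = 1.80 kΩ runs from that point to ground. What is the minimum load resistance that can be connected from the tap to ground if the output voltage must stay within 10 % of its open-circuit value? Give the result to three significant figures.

R_L(min) ≈ 15.3 kΩ

Output resistance R_th = R_s‖R_g = (32.4 × 1.80)/34.20 = 1.705 kΩ.
The fractional drop is R_th/(R_th + R_L); requiring this ≤ 0.100 gives R_L ≥ R_th(1/0.100 − 1) = 1.705 × 9.000 = 15.3 kΩ.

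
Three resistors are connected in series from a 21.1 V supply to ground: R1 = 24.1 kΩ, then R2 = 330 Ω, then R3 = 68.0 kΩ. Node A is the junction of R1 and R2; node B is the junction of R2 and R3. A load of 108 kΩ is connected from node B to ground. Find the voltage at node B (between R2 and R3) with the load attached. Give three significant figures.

At node B, R3 is in parallel with the load: R3‖R_L = 41730 Ω.
Below node A the resistance is R2 + (R3‖R_L) = 42060 Ω, so V_A = 21.1 × 42060/66160 = 13.41 V.
Then V_B = V_A × (R3‖R_L)/(R2 + R3‖R_L) = 13.41 × 41730/42060 = 13.3 V.

V ≈ 13.3 V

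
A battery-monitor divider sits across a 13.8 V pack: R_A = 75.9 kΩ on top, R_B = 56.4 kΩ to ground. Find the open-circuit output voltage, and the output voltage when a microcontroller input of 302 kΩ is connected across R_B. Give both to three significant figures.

Open-circuit: V = 13.8 × 56.4/(75.9 + 56.4) = 5.88 V.
With the load, R_B becomes R_B‖R_L = 47.52 kΩ, so V = 13.8 × 47.52/123.4 = 5.31 V.

Unloaded: 5.88 V; loaded: 5.31 V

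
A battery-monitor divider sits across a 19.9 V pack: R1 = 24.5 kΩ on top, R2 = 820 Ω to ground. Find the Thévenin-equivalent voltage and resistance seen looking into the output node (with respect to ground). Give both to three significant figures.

V_th is the open-circuit tap voltage: 19.9 × 820/(24500 + 820) = 0.644 V.
With the supply zeroed, R1 and R2 appear in parallel from the tap: R_th = R1‖R2 = (24500 × 820)/25320 = 793 Ω.

V_th = 0.644 V, R_th = 793 Ω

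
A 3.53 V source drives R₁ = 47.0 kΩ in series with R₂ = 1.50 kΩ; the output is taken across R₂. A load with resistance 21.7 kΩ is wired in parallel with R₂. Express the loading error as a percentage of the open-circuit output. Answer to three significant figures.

6.28 %

The divider's output (Thévenin) resistance is R₁‖R₂ = 1.454 kΩ.
Fractional drop under load = R_th/(R_th + R_L) = 1.454 / (1.454 + 21.7) = 0.06278.
So the output falls by 6.28 %.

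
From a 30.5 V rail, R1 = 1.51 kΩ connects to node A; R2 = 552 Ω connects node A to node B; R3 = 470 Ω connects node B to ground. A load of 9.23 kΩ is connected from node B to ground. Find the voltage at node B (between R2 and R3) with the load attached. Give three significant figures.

At node B, R3 is in parallel with the load: R3‖R_L = 447.2 Ω.
Below node A the resistance is R2 + (R3‖R_L) = 999.2 Ω, so V_A = 30.5 × 999.2/2509 = 12.15 V.
Then V_B = V_A × (R3‖R_L)/(R2 + R3‖R_L) = 12.15 × 447.2/999.2 = 5.44 V.

V ≈ 5.44 V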